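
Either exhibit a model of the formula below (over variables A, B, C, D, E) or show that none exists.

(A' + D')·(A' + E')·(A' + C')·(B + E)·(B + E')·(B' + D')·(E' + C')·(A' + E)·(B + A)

A ↦ 0; B ↦ 1; C ↦ 0; D ↦ 0; E ↦ 0

Suppose A = 0.
(B) alone gives B = 1.
(D') alone gives D = 0.
Suppose E = 0.
Every clause is now satisfied; C is unconstrained.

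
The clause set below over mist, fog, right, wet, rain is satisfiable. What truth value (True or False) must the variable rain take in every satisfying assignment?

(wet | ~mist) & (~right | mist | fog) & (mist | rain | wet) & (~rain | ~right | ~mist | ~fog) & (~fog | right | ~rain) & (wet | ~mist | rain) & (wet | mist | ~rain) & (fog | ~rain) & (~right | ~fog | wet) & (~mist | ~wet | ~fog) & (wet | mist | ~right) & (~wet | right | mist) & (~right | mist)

Suppose rain = 1.
The clause (fog) is unit, so fog = 1.
The clause (right) is unit, so right = 1.
The clause (~mist) is unit, so mist = 0.
That conflicts with the unit clause (mist).
So every satisfying assignment has rain = False.

False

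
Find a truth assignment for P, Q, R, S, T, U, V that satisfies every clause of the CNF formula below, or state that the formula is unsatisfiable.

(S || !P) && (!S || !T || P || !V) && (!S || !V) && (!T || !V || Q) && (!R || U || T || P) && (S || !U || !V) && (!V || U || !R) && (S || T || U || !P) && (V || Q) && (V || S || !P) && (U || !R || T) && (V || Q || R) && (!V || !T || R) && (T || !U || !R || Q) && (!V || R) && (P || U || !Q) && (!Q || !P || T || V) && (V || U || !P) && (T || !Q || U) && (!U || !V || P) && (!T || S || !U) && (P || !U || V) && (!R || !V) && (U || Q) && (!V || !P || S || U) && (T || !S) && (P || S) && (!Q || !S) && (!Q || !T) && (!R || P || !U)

Suppose S = true.
From the singleton clause (!V), V = false.
From the singleton clause (Q), Q = true.
But (!Q) is also a unit clause — contradiction.
Backtrack on S: now try S = false.
From the singleton clause (!P), P = false.
But (P) is also a unit clause — contradiction.
Neither S = true nor S = false works.

UNSATISFIABLE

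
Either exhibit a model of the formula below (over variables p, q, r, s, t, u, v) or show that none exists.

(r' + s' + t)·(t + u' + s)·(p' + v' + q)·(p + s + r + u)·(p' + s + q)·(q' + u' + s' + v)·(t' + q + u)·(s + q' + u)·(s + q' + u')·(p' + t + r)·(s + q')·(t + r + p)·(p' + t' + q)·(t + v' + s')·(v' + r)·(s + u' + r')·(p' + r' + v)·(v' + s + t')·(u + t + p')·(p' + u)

p ↦ 0, q ↦ 0, r ↦ 1, s ↦ 0, t ↦ 0, u ↦ 0, v ↦ 1

Branch on s: set s = 0.
From the singleton clause (q'), q = 0.
From the singleton clause (p'), p = 0.
Branch on t: set t = 0.
From the singleton clause (u'), u = 0.
From the singleton clause (r), r = 1.
Every clause is now satisfied; v is unconstrained.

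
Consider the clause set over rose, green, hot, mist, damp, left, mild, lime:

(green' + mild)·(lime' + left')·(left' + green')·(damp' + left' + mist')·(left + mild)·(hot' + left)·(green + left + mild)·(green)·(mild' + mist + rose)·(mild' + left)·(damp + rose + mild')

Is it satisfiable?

(green) alone gives green = 1.
(mild) alone gives mild = 1.
(left') alone gives left = 0.
But (left) is also a unit clause — contradiction.
No assignment satisfies every clause.

No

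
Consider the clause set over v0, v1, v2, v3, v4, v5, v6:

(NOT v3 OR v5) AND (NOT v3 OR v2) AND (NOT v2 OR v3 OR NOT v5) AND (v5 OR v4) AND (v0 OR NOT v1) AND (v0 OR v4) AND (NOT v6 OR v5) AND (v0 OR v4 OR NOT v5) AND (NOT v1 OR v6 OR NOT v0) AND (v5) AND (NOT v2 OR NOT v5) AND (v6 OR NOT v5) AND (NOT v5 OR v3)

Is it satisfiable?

No, unsatisfiable

The clause (v5) is unit, so v5 = true.
The clause (NOT v2) is unit, so v2 = false.
The clause (NOT v3) is unit, so v3 = false.
But (v3) is also a unit clause — contradiction.
No assignment satisfies every clause.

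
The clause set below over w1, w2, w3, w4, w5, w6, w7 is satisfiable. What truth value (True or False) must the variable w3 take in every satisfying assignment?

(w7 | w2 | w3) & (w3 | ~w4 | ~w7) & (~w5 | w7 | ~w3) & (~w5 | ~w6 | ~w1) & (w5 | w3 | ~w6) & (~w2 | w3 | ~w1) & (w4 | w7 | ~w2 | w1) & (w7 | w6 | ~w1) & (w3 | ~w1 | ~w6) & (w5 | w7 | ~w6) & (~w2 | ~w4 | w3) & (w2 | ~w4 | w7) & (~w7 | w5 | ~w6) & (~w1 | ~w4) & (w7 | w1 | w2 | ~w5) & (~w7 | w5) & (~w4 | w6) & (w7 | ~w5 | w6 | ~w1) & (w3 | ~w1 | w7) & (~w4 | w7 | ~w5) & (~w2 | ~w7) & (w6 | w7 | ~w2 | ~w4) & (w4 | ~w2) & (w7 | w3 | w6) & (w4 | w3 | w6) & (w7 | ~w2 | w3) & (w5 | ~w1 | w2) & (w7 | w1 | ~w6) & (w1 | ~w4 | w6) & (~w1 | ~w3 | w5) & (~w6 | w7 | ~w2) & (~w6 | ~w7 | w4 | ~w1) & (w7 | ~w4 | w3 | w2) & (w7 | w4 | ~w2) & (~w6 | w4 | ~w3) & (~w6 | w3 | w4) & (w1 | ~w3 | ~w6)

True

Suppose w3 = 0.
Case w7 = 1:
From the singleton clause (~w4), w4 = 0.
From the singleton clause (w5), w5 = 1.
From the singleton clause (~w2), w2 = 0.
From the singleton clause (w6), w6 = 1.
That conflicts with the unit clause (~w6).
So w7 must be the other value — set w7 = 0.
From the singleton clause (w2), w2 = 1.
That conflicts with the unit clause (~w2).
Either choice for w7 ends in contradiction.
So every satisfying assignment has w3 = True.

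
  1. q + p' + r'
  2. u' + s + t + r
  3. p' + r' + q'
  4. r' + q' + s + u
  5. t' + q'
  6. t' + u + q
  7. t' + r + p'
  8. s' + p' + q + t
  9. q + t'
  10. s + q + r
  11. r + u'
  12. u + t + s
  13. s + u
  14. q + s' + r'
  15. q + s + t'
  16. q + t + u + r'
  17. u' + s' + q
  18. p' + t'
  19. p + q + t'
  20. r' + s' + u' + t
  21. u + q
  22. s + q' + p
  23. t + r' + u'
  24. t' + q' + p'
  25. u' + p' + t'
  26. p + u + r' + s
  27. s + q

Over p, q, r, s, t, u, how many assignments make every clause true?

There are 2^6 = 64 truth assignments over (p, q, r, s, t, u).
Split on t. With t = 1, the clauses containing t are satisfied and t' drops from the rest; 0 of the 2^5 = 32 assignments to the other variables satisfy what remains.
With t = 0, by the same count on the reduced clause set, 3 assignments work.
(One model: p=F, q=T, r=F, s=T, t=F, u=F.)
Total: 0 + 3 = 3.

3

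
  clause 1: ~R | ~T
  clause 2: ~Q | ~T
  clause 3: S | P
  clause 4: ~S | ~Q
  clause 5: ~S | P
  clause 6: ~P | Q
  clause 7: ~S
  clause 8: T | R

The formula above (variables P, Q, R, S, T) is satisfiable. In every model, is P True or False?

Suppose P = 0.
(S) alone gives S = 1.
That conflicts with the unit clause (~S).
So every satisfying assignment has P = True.

True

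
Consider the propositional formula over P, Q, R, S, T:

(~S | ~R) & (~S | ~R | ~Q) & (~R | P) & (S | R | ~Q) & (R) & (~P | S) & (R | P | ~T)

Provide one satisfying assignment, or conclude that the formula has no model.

From the singleton clause (R), R = 1.
From the singleton clause (~S), S = 0.
From the singleton clause (P), P = 1.
Now (~P) is unsatisfied and unit — conflict.

UNSATISFIABLE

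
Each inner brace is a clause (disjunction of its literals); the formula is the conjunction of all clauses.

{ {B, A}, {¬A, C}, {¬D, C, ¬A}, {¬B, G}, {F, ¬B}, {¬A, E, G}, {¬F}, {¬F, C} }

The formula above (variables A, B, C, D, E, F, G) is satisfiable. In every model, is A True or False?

True

Suppose A = False.
(B) alone gives B = True.
(G) alone gives G = True.
(F) alone gives F = True.
But (¬F) is also a unit clause — contradiction.
So every satisfying assignment has A = True.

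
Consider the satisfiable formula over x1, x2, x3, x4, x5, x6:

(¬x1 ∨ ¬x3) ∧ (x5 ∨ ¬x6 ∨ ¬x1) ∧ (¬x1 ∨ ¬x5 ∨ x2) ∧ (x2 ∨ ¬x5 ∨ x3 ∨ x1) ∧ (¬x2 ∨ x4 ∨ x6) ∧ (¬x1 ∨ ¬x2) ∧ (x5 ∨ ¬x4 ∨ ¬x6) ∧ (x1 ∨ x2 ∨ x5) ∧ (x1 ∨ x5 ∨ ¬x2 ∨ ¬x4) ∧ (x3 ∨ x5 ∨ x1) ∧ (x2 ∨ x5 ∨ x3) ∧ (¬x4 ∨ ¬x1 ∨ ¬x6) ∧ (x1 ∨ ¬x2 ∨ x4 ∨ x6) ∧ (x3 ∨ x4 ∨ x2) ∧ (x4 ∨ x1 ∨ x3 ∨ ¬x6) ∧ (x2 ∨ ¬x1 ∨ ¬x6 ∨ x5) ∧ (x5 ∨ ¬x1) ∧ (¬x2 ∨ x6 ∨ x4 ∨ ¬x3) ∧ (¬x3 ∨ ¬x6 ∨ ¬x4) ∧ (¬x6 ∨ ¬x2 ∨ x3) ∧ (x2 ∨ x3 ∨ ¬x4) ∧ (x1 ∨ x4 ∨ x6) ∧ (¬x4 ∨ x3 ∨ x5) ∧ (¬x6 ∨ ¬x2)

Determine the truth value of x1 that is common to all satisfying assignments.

False

Suppose x1 = True.
The clause (¬x3) is unit, so x3 = False.
The clause (¬x2) is unit, so x2 = False.
The clause (¬x5) is unit, so x5 = False.
That conflicts with the unit clause (x5).
So every satisfying assignment has x1 = False.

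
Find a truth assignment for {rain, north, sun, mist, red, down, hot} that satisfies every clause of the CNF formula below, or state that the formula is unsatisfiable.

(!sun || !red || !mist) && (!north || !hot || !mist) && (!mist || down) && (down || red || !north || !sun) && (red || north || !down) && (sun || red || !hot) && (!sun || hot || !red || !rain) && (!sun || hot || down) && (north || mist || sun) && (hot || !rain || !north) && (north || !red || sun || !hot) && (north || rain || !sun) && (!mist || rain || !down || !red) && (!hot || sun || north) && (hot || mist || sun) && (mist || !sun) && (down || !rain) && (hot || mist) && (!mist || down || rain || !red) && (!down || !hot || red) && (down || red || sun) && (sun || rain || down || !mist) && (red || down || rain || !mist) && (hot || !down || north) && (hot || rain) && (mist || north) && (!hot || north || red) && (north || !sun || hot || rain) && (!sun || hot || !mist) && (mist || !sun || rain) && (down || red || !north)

rain: false, north: true, sun: false, mist: false, red: true, down: false, hot: true

Branch on mist: set mist = false.
(!sun) alone gives sun = false.
(north) alone gives north = true.
(hot) alone gives hot = true.
(red) alone gives red = true.
Branch on down: set down = false.
(!rain) alone gives rain = false.
This assignment satisfies each clause.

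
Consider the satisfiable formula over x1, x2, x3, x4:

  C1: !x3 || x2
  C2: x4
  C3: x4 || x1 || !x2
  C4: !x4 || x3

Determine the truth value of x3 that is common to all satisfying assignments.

True

Suppose x3 = false.
Unit clause (x4) forces x4 = true.
Now (!x4) is unsatisfied and unit — conflict.
So every satisfying assignment has x3 = True.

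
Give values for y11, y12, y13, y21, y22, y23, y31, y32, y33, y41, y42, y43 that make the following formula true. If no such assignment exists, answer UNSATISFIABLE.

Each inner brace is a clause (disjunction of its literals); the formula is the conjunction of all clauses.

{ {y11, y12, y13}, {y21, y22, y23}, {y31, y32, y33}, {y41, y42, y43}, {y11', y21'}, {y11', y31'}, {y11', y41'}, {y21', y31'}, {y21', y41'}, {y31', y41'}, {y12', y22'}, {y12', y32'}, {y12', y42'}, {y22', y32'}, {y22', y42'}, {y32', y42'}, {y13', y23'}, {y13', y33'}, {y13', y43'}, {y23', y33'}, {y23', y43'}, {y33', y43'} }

Try y11 = 0.
Try y12 = 1.
From the singleton clause (y22'), y22 = 0.
From the singleton clause (y32'), y32 = 0.
From the singleton clause (y42'), y42 = 0.
Try y21 = 1.
From the singleton clause (y31'), y31 = 0.
From the singleton clause (y33), y33 = 1.
From the singleton clause (y41'), y41 = 0.
From the singleton clause (y43), y43 = 1.
Now (y43') is unsatisfied and unit — conflict.
Undo y21 and try y21 = 0.
From the singleton clause (y23), y23 = 1.
From the singleton clause (y13'), y13 = 0.
From the singleton clause (y33'), y33 = 0.
From the singleton clause (y31), y31 = 1.
From the singleton clause (y41'), y41 = 0.
From the singleton clause (y43), y43 = 1.
Now (y43') is unsatisfied and unit — conflict.
Neither y21 = 1 nor y21 = 0 works.
Undo y12 and try y12 = 0.
From the singleton clause (y13), y13 = 1.
From the singleton clause (y23'), y23 = 0.
From the singleton clause (y33'), y33 = 0.
From the singleton clause (y43'), y43 = 0.
Try y21 = 1.
From the singleton clause (y31'), y31 = 0.
From the singleton clause (y32), y32 = 1.
From the singleton clause (y41'), y41 = 0.
From the singleton clause (y42), y42 = 1.
Now (y42') is unsatisfied and unit — conflict.
Undo y21 and try y21 = 0.
From the singleton clause (y22), y22 = 1.
From the singleton clause (y32'), y32 = 0.
From the singleton clause (y31), y31 = 1.
From the singleton clause (y41'), y41 = 0.
From the singleton clause (y42), y42 = 1.
Now (y42') is unsatisfied and unit — conflict.
Neither y21 = 1 nor y21 = 0 works.
Neither y12 = 1 nor y12 = 0 works.
Undo y11 and try y11 = 1.
From the singleton clause (y21'), y21 = 0.
From the singleton clause (y31'), y31 = 0.
From the singleton clause (y41'), y41 = 0.
Try y22 = 1.
From the singleton clause (y12'), y12 = 0.
From the singleton clause (y32'), y32 = 0.
From the singleton clause (y33), y33 = 1.
From the singleton clause (y42'), y42 = 0.
From the singleton clause (y43), y43 = 1.
Now (y43') is unsatisfied and unit — conflict.
Undo y22 and try y22 = 0.
From the singleton clause (y23), y23 = 1.
From the singleton clause (y13'), y13 = 0.
From the singleton clause (y33'), y33 = 0.
From the singleton clause (y32), y32 = 1.
From the singleton clause (y12'), y12 = 0.
From the singleton clause (y42'), y42 = 0.
From the singleton clause (y43), y43 = 1.
Now (y43') is unsatisfied and unit — conflict.
Neither y22 = 1 nor y22 = 0 works.
Neither y11 = 1 nor y11 = 0 works.

UNSATISFIABLE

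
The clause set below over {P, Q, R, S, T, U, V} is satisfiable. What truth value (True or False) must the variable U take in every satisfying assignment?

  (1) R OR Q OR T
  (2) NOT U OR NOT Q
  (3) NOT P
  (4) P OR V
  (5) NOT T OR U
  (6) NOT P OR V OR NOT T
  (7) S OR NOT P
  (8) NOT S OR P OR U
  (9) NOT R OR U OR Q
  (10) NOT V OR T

Suppose U = false.
From the singleton clause (NOT P), P = false.
From the singleton clause (V), V = true.
From the singleton clause (NOT T), T = false.
But (T) is also a unit clause — contradiction.
So every satisfying assignment has U = True.

True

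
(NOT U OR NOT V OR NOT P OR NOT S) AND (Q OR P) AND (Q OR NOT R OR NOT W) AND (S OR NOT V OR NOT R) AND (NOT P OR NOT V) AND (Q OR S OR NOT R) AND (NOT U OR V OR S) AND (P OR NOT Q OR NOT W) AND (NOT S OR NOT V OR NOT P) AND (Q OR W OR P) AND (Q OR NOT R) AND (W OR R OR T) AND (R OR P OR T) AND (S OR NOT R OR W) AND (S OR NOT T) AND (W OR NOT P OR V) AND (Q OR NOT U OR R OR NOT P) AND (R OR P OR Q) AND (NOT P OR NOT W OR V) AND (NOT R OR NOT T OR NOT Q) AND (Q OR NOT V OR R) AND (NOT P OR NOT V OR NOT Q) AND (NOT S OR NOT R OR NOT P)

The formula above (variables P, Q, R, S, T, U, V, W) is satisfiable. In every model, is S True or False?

True

Suppose S = false.
From the singleton clause (NOT T), T = false.
Branch on Q: set Q = true.
Branch on V: set V = false.
From the singleton clause (NOT U), U = false.
Branch on P: set P = true.
From the singleton clause (W), W = true.
But (NOT W) is also a unit clause — contradiction.
Undo P and try P = false.
From the singleton clause (NOT W), W = false.
From the singleton clause (R), R = true.
But (NOT R) is also a unit clause — contradiction.
Either choice for P ends in contradiction.
Undo V and try V = true.
From the singleton clause (NOT R), R = false.
From the singleton clause (NOT P), P = false.
But (P) is also a unit clause — contradiction.
Either choice for V ends in contradiction.
Undo Q and try Q = false.
From the singleton clause (P), P = true.
From the singleton clause (NOT V), V = false.
From the singleton clause (NOT R), R = false.
From the singleton clause (NOT U), U = false.
From the singleton clause (W), W = true.
But (NOT W) is also a unit clause — contradiction.
Either choice for Q ends in contradiction.
So every satisfying assignment has S = True.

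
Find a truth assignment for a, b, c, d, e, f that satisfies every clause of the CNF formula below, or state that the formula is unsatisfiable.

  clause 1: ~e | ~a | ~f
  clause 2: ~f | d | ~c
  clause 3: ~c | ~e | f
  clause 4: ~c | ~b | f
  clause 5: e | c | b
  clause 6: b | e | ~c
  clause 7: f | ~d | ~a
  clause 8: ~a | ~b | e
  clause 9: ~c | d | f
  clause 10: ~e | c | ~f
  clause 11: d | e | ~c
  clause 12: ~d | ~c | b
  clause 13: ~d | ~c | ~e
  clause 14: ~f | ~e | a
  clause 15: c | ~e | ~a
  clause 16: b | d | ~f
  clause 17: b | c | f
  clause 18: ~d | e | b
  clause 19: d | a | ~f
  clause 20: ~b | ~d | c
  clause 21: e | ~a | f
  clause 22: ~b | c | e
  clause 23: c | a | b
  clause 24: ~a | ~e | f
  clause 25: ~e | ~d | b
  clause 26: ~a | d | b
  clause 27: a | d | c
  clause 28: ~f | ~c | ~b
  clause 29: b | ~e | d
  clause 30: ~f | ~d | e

Try e = 0.
Try c = 1.
Unit clause (b) forces b = 1.
Unit clause (f) forces f = 1.
That conflicts with the unit clause (~f).
Undo c and try c = 0.
Unit clause (b) forces b = 1.
That conflicts with the unit clause (~b).
Either choice for c ends in contradiction.
Undo e and try e = 1.
Try a = 0.
Unit clause (~f) forces f = 0.
Unit clause (~c) forces c = 0.
Unit clause (b) forces b = 1.
Unit clause (~d) forces d = 0.
That conflicts with the unit clause (d).
Undo a and try a = 1.
Unit clause (~f) forces f = 0.
That conflicts with the unit clause (f).
Either choice for a ends in contradiction.
Either choice for e ends in contradiction.

UNSATISFIABLE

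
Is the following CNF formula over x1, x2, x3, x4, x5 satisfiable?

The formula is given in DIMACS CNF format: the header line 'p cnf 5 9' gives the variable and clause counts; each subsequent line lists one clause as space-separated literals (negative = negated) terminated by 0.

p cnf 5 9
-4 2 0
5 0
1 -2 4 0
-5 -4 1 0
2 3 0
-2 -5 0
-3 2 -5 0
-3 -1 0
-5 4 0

Unsatisfiable

(x5) alone gives x5 = True.
(¬x2) alone gives x2 = False.
(¬x4) alone gives x4 = False.
But (x4) is also a unit clause — contradiction.
No assignment satisfies every clause.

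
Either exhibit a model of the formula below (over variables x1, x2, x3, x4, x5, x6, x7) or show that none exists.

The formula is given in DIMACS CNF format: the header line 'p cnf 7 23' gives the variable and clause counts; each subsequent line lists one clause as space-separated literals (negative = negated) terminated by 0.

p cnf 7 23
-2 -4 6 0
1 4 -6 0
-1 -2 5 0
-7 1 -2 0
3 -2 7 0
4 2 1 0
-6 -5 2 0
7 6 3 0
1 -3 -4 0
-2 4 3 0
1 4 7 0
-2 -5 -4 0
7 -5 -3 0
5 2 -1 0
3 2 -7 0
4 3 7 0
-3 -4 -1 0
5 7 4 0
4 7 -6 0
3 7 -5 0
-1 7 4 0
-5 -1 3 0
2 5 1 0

x1 ↦ True,  x2 ↦ True,  x3 ↦ True,  x4 ↦ False,  x5 ↦ True,  x6 ↦ False,  x7 ↦ True

Try x2 = True.
Try x4 = False.
Unit clause (x3) forces x3 = True.
Try x1 = True.
Unit clause (x5) forces x5 = True.
Unit clause (x7) forces x7 = True.
Every clause is now satisfied; x6 is unconstrained.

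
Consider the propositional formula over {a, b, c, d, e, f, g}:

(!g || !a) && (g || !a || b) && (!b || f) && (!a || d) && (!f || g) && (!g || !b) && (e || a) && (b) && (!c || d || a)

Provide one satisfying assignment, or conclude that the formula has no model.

UNSATISFIABLE

The clause (b) is unit, so b = true.
The clause (f) is unit, so f = true.
The clause (g) is unit, so g = true.
That conflicts with the unit clause (!g).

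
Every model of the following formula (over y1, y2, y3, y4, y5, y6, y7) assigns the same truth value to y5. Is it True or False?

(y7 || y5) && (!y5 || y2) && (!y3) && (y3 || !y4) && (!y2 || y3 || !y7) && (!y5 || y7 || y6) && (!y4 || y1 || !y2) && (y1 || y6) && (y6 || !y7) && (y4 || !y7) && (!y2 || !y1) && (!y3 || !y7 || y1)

Suppose y5 = false.
From the singleton clause (y7), y7 = true.
From the singleton clause (!y3), y3 = false.
From the singleton clause (!y4), y4 = false.
That conflicts with the unit clause (y4).
So every satisfying assignment has y5 = True.

True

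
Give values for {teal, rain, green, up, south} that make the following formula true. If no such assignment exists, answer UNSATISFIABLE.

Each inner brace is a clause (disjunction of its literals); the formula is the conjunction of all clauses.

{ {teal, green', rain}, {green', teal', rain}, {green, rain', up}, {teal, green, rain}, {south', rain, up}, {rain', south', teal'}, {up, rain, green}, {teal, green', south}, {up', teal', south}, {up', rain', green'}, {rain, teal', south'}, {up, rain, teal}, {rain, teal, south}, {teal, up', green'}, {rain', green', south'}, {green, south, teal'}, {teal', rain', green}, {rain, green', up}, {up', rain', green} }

Case teal = 1:
Case green = 1:
Unit clause (rain) forces rain = 1.
Unit clause (south') forces south = 0.
Unit clause (up') forces up = 0.
Every clause now holds.

teal: 1, rain: 1, green: 1, up: 0, south: 0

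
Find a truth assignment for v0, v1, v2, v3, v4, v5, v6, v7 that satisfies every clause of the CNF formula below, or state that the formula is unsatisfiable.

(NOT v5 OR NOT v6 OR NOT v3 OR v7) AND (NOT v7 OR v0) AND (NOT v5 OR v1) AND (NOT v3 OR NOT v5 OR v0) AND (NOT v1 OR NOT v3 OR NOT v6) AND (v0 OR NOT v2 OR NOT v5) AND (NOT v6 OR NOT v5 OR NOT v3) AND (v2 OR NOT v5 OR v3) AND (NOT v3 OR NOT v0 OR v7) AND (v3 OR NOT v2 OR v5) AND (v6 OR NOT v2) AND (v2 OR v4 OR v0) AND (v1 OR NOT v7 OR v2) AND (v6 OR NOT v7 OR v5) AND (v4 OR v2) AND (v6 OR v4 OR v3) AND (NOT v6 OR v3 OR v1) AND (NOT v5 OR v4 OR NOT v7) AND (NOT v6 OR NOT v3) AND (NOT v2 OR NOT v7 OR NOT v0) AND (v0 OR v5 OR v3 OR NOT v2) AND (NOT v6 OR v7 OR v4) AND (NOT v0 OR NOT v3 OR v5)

v0=true; v1=true; v2=false; v3=false; v4=true; v5=false; v6=false; v7=false

Try v7 = false.
Try v5 = false.
Try v3 = false.
From the singleton clause (NOT v2), v2 = false.
From the singleton clause (v4), v4 = true.
Try v6 = false.
Every clause is now satisfied; v0, v1 are unconstrained.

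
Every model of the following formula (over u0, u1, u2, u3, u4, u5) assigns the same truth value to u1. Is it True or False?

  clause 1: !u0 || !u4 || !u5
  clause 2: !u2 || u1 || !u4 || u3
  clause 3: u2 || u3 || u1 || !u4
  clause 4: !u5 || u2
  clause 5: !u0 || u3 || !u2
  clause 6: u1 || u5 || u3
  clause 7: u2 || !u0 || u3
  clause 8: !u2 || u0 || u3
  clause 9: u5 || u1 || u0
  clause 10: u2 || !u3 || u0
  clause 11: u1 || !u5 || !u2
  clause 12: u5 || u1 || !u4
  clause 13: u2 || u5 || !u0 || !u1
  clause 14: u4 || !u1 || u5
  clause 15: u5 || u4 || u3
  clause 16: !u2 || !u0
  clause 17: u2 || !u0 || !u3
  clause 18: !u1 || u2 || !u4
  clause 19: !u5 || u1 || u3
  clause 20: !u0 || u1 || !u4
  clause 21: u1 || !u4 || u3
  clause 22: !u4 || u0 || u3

True

Suppose u1 = false.
Suppose u5 = false.
(u3) alone gives u3 = true.
(u0) alone gives u0 = true.
(!u4) alone gives u4 = false.
(!u2) alone gives u2 = false.
But (u2) is also a unit clause — contradiction.
That branch fails; take u5 = true instead.
(u2) alone gives u2 = true.
But (!u2) is also a unit clause — contradiction.
Either choice for u5 ends in contradiction.
So every satisfying assignment has u1 = True.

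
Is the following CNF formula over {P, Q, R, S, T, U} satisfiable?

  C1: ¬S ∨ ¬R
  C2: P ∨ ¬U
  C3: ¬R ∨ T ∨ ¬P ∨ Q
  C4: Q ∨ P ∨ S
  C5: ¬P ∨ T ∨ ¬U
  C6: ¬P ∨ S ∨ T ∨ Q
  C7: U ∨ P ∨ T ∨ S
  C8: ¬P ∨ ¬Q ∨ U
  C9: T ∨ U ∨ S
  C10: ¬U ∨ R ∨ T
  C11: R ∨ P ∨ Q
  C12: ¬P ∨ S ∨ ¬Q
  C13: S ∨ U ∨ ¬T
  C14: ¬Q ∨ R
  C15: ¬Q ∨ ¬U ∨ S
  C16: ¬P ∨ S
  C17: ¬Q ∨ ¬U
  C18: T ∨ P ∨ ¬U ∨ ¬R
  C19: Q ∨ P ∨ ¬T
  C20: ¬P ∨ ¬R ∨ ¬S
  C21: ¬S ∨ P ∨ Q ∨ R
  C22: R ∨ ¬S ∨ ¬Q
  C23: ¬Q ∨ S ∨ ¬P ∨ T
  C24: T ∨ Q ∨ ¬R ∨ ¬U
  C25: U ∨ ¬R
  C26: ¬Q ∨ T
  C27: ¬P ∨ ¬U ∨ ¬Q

Suppose S = True.
The clause (¬R) is unit, so R = False.
The clause (¬Q) is unit, so Q = False.
The clause (P) is unit, so P = True.
Suppose T = True.
Every clause is now satisfied; U is unconstrained.
A satisfying assignment: P: True,  Q: False,  R: False,  S: True,  T: True,  U: True.

Satisfiable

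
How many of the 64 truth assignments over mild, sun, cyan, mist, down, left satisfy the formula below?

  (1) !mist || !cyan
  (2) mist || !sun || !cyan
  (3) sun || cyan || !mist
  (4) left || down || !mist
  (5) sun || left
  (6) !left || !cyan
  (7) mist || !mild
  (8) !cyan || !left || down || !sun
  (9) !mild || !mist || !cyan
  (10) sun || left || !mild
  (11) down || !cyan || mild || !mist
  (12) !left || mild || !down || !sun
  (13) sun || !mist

10

There are 2^6 = 64 truth assignments over (mild, sun, cyan, mist, down, left).
Split on mild. With mild = true, the clauses containing mild are satisfied and !mild drops from the rest; 3 of the 2^5 = 32 assignments to the other variables satisfy what remains.
With mild = false, by the same count on the reduced clause set, 7 assignments work.
Total: 3 + 7 = 10.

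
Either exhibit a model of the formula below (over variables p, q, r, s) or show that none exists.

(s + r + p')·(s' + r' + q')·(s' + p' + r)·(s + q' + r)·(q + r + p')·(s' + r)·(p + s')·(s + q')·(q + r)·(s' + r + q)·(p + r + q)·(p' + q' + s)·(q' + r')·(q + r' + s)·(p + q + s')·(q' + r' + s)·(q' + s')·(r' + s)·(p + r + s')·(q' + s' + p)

p: 1, q: 0, r: 1, s: 1

Suppose s = 1.
(r) alone gives r = 1.
(q') alone gives q = 0.
(p) alone gives p = 1.
All clauses are satisfied.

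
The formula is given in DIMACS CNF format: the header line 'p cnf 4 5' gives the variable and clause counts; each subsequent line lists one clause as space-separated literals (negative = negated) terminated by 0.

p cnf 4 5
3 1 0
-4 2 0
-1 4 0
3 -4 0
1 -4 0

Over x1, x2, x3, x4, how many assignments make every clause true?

There are 2^4 = 16 truth assignments over (x1, x2, x3, x4).
Split on x3. With x3 = True, the clauses containing x3 are satisfied and ¬x3 drops from the rest; 3 of the 2^3 = 8 assignments to the other variables satisfy what remains.
With x3 = False, by the same count on the reduced clause set, 0 assignments work.
(One model: x1=F, x2=F, x3=T, x4=F.)
Total: 3 + 0 = 3.

3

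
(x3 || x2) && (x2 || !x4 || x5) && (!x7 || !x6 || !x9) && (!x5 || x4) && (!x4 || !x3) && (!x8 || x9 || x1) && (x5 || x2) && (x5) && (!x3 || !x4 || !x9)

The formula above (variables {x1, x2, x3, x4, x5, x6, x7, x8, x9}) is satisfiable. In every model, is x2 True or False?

Suppose x2 = false.
The clause (x3) is unit, so x3 = true.
The clause (!x4) is unit, so x4 = false.
The clause (!x5) is unit, so x5 = false.
That conflicts with the unit clause (x5).
So every satisfying assignment has x2 = True.

True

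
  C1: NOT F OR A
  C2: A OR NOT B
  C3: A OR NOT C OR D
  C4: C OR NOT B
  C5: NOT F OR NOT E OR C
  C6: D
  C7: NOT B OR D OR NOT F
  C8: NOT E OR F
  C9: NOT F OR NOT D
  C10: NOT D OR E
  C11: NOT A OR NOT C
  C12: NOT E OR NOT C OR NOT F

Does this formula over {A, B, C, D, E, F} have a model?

No, unsatisfiable

Unit clause (D) forces D = true.
Unit clause (NOT F) forces F = false.
Unit clause (NOT E) forces E = false.
But (E) is also a unit clause — contradiction.
No assignment satisfies every clause.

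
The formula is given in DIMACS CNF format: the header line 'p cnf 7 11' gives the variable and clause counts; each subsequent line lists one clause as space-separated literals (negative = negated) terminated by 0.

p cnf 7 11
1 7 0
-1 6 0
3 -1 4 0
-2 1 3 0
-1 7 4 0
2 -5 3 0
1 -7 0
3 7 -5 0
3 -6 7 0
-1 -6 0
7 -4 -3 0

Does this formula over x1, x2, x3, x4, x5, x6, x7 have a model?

Case x1 = True:
Unit clause (x6) forces x6 = True.
But (¬x6) is also a unit clause — contradiction.
That branch fails; take x1 = False instead.
Unit clause (x7) forces x7 = True.
But (¬x7) is also a unit clause — contradiction.
Both values of x1 lead to a conflict.
No assignment satisfies every clause.

Unsatisfiable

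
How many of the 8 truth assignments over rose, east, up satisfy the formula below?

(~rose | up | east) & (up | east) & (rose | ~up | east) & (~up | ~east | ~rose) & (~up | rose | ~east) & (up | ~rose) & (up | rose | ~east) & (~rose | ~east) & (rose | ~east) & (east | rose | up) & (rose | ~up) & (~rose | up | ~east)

There are 2^3 = 8 truth assignments over (rose, east, up).
Check each against the 12 clauses (columns in the order rose, east, up):
  F F F  ✗ fails (up | east)
  F F T  ✗ fails (rose | ~up | east)
  F T F  ✗ fails (up | rose | ~east)
  F T T  ✗ fails (~up | rose | ~east)
  T F F  ✗ fails (~rose | up | east)
  T F T  ✓ satisfies all
  T T F  ✗ fails (up | ~rose)
  T T T  ✗ fails (~up | ~east | ~rose)
1 of the 8 rows is a model.

1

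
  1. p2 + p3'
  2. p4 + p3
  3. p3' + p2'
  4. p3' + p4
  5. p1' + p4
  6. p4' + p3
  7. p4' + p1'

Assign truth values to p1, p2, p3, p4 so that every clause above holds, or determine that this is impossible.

UNSATISFIABLE

Branch on p2: set p2 = 1.
Unit clause (p3') forces p3 = 0.
Unit clause (p4) forces p4 = 1.
But (p4') is also a unit clause — contradiction.
Undo p2 and try p2 = 0.
Unit clause (p3') forces p3 = 0.
Unit clause (p4) forces p4 = 1.
But (p4') is also a unit clause — contradiction.
Either choice for p2 ends in contradiction.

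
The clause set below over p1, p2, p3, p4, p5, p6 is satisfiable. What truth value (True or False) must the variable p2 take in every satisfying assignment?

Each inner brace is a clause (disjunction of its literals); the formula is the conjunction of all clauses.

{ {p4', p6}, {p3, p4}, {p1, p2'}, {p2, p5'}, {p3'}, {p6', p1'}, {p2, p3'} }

Suppose p2 = 1.
The clause (p1) is unit, so p1 = 1.
The clause (p3') is unit, so p3 = 0.
The clause (p4) is unit, so p4 = 1.
The clause (p6) is unit, so p6 = 1.
That conflicts with the unit clause (p6').
So every satisfying assignment has p2 = False.

False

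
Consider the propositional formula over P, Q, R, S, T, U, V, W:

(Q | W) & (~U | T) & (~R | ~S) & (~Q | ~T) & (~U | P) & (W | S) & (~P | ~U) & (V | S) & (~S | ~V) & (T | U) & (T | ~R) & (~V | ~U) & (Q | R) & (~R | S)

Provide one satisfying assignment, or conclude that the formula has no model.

UNSATISFIABLE

Try Q = 1.
From the singleton clause (~T), T = 0.
From the singleton clause (~U), U = 0.
That conflicts with the unit clause (U).
That branch fails; take Q = 0 instead.
From the singleton clause (W), W = 1.
From the singleton clause (R), R = 1.
From the singleton clause (~S), S = 0.
That conflicts with the unit clause (S).
Both values of Q lead to a conflict.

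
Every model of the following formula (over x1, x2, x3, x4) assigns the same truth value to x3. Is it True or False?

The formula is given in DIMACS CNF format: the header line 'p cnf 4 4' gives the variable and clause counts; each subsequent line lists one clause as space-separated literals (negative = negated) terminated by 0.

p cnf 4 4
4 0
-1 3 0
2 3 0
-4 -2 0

Suppose x3 = False.
From the singleton clause (x4), x4 = True.
From the singleton clause (¬x1), x1 = False.
From the singleton clause (x2), x2 = True.
That conflicts with the unit clause (¬x2).
So every satisfying assignment has x3 = True.

True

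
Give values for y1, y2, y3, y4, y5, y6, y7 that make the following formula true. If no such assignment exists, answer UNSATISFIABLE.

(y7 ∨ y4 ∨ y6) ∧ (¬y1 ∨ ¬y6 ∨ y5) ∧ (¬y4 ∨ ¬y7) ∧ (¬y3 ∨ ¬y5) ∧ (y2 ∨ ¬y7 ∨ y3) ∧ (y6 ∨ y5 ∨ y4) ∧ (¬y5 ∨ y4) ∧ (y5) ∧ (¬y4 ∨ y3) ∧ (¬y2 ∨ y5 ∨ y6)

The clause (y5) is unit, so y5 = True.
The clause (¬y3) is unit, so y3 = False.
The clause (y4) is unit, so y4 = True.
But (¬y4) is also a unit clause — contradiction.

UNSATISFIABLE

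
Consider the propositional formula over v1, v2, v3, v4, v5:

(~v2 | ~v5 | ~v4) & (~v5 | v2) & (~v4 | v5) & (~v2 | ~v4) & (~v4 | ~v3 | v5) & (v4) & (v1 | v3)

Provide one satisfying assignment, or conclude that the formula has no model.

UNSATISFIABLE

The clause (v4) is unit, so v4 = 1.
The clause (v5) is unit, so v5 = 1.
The clause (~v2) is unit, so v2 = 0.
That conflicts with the unit clause (v2).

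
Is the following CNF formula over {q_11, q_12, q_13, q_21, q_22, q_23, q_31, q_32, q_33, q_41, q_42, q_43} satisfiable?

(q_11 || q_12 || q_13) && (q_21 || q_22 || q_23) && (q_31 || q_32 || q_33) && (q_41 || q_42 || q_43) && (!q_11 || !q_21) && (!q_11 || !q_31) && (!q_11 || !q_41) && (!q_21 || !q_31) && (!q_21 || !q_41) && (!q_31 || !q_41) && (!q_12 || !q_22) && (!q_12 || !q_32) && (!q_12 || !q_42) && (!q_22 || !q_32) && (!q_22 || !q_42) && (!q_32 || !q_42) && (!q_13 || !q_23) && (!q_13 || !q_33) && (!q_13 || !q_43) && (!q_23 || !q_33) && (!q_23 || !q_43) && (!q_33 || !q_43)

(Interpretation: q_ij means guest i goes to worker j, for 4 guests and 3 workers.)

Branch on q_11: set q_11 = false.
Branch on q_12: set q_12 = true.
The clause (!q_22) is unit, so q_22 = false.
The clause (!q_32) is unit, so q_32 = false.
The clause (!q_42) is unit, so q_42 = false.
Branch on q_21: set q_21 = true.
The clause (!q_31) is unit, so q_31 = false.
The clause (q_33) is unit, so q_33 = true.
The clause (!q_41) is unit, so q_41 = false.
The clause (q_43) is unit, so q_43 = true.
That conflicts with the unit clause (!q_43).
Undo q_21 and try q_21 = false.
The clause (q_23) is unit, so q_23 = true.
The clause (!q_13) is unit, so q_13 = false.
The clause (!q_33) is unit, so q_33 = false.
The clause (q_31) is unit, so q_31 = true.
The clause (!q_41) is unit, so q_41 = false.
The clause (q_43) is unit, so q_43 = true.
That conflicts with the unit clause (!q_43).
Both values of q_21 lead to a conflict.
Undo q_12 and try q_12 = false.
The clause (q_13) is unit, so q_13 = true.
The clause (!q_23) is unit, so q_23 = false.
The clause (!q_33) is unit, so q_33 = false.
The clause (!q_43) is unit, so q_43 = false.
Branch on q_21: set q_21 = true.
The clause (!q_31) is unit, so q_31 = false.
The clause (q_32) is unit, so q_32 = true.
The clause (!q_41) is unit, so q_41 = false.
The clause (q_42) is unit, so q_42 = true.
That conflicts with the unit clause (!q_42).
Undo q_21 and try q_21 = false.
The clause (q_22) is unit, so q_22 = true.
The clause (!q_32) is unit, so q_32 = false.
The clause (q_31) is unit, so q_31 = true.
The clause (!q_41) is unit, so q_41 = false.
The clause (q_42) is unit, so q_42 = true.
That conflicts with the unit clause (!q_42).
Both values of q_21 lead to a conflict.
Both values of q_12 lead to a conflict.
Undo q_11 and try q_11 = true.
The clause (!q_21) is unit, so q_21 = false.
The clause (!q_31) is unit, so q_31 = false.
The clause (!q_41) is unit, so q_41 = false.
Branch on q_22: set q_22 = true.
The clause (!q_12) is unit, so q_12 = false.
The clause (!q_32) is unit, so q_32 = false.
The clause (q_33) is unit, so q_33 = true.
The clause (!q_42) is unit, so q_42 = false.
The clause (q_43) is unit, so q_43 = true.
That conflicts with the unit clause (!q_43).
Undo q_22 and try q_22 = false.
The clause (q_23) is unit, so q_23 = true.
The clause (!q_13) is unit, so q_13 = false.
The clause (!q_33) is unit, so q_33 = false.
The clause (q_32) is unit, so q_32 = true.
The clause (!q_12) is unit, so q_12 = false.
The clause (!q_42) is unit, so q_42 = false.
The clause (q_43) is unit, so q_43 = true.
That conflicts with the unit clause (!q_43).
Both values of q_22 lead to a conflict.
Both values of q_11 lead to a conflict.
No assignment satisfies every clause.

Unsatisfiable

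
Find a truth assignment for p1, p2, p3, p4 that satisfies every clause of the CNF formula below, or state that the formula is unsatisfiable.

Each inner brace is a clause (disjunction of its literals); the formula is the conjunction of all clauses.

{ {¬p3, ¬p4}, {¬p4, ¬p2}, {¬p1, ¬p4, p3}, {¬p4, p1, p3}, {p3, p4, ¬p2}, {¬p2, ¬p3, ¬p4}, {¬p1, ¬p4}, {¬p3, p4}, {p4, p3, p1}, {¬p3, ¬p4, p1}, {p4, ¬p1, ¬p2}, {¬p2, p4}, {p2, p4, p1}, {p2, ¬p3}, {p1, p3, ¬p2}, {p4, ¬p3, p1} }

p1: True, p2: False, p3: False, p4: False

Branch on p3: set p3 = False.
Branch on p4: set p4 = False.
Unit clause (¬p2) forces p2 = False.
Unit clause (p1) forces p1 = True.
This assignment satisfies each clause.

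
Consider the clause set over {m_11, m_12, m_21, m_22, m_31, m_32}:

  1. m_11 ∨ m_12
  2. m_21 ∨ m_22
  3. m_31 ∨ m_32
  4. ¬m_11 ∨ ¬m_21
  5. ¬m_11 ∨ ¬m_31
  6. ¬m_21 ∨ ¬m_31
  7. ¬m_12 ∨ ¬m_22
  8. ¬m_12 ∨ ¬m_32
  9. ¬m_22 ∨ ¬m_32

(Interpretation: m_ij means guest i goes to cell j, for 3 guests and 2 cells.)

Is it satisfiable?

Suppose m_11 = True.
The clause (¬m_21) is unit, so m_21 = False.
The clause (m_22) is unit, so m_22 = True.
The clause (¬m_31) is unit, so m_31 = False.
The clause (m_32) is unit, so m_32 = True.
But (¬m_32) is also a unit clause — contradiction.
That branch fails; take m_11 = False instead.
The clause (m_12) is unit, so m_12 = True.
The clause (¬m_22) is unit, so m_22 = False.
The clause (m_21) is unit, so m_21 = True.
The clause (¬m_31) is unit, so m_31 = False.
The clause (m_32) is unit, so m_32 = True.
But (¬m_32) is also a unit clause — contradiction.
Either choice for m_11 ends in contradiction.
No assignment satisfies every clause.

Unsatisfiable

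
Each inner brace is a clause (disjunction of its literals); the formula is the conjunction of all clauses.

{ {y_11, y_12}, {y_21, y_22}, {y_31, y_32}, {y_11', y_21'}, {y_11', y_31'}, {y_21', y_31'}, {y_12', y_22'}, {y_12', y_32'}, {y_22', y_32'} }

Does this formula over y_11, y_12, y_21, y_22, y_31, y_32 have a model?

Suppose y_11 = 1.
(y_21') alone gives y_21 = 0.
(y_22) alone gives y_22 = 1.
(y_31') alone gives y_31 = 0.
(y_32) alone gives y_32 = 1.
That conflicts with the unit clause (y_32').
Backtrack on y_11: now try y_11 = 0.
(y_12) alone gives y_12 = 1.
(y_22') alone gives y_22 = 0.
(y_21) alone gives y_21 = 1.
(y_31') alone gives y_31 = 0.
(y_32) alone gives y_32 = 1.
That conflicts with the unit clause (y_32').
Either choice for y_11 ends in contradiction.
No assignment satisfies every clause.

No, unsatisfiable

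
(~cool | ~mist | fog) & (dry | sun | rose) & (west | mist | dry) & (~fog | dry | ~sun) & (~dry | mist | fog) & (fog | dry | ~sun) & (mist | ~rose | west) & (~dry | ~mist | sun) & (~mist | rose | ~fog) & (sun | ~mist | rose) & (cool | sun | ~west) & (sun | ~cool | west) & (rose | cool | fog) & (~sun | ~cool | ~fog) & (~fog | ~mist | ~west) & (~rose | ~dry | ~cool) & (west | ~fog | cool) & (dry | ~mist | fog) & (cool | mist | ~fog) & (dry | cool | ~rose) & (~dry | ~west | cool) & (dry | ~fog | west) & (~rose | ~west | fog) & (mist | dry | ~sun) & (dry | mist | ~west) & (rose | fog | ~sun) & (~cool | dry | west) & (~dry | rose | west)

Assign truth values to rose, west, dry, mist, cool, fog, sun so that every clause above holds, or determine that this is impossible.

rose ↦ 0,  west ↦ 1,  dry ↦ 1,  mist ↦ 0,  cool ↦ 1,  fog ↦ 1,  sun ↦ 0

Branch on cool: set cool = 1.
Branch on mist: set mist = 0.
Branch on west: set west = 1.
The clause (dry) is unit, so dry = 1.
The clause (fog) is unit, so fog = 1.
The clause (~sun) is unit, so sun = 0.
The clause (~rose) is unit, so rose = 0.
All clauses are satisfied.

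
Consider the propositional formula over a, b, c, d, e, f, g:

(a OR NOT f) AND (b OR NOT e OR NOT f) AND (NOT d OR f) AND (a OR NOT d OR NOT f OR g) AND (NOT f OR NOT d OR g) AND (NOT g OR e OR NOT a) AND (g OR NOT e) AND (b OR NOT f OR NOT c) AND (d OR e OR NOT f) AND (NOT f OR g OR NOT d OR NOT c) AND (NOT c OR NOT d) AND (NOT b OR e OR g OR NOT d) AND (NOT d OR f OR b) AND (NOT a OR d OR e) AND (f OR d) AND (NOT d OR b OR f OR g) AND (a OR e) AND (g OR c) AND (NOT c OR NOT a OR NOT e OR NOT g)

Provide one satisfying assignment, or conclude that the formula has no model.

Try a = true.
Try d = false.
(e) alone gives e = true.
(g) alone gives g = true.
(f) alone gives f = true.
(b) alone gives b = true.
(NOT c) alone gives c = false.
Every clause now holds.

a ↦ true; b ↦ true; c ↦ false; d ↦ false; e ↦ true; f ↦ true; g ↦ true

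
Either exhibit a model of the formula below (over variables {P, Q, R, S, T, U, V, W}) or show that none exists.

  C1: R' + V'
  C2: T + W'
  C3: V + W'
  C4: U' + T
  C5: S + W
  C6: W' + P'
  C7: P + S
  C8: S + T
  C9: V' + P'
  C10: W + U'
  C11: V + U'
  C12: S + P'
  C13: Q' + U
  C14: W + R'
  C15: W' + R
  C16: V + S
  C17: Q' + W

P: 0,  Q: 0,  R: 0,  S: 1,  T: 0,  U: 0,  V: 1,  W: 0

Suppose R = 0.
Unit clause (W') forces W = 0.
Unit clause (S) forces S = 1.
Unit clause (U') forces U = 0.
Unit clause (Q') forces Q = 0.
Suppose V = 1.
Unit clause (P') forces P = 0.
Every clause is now satisfied; T is unconstrained.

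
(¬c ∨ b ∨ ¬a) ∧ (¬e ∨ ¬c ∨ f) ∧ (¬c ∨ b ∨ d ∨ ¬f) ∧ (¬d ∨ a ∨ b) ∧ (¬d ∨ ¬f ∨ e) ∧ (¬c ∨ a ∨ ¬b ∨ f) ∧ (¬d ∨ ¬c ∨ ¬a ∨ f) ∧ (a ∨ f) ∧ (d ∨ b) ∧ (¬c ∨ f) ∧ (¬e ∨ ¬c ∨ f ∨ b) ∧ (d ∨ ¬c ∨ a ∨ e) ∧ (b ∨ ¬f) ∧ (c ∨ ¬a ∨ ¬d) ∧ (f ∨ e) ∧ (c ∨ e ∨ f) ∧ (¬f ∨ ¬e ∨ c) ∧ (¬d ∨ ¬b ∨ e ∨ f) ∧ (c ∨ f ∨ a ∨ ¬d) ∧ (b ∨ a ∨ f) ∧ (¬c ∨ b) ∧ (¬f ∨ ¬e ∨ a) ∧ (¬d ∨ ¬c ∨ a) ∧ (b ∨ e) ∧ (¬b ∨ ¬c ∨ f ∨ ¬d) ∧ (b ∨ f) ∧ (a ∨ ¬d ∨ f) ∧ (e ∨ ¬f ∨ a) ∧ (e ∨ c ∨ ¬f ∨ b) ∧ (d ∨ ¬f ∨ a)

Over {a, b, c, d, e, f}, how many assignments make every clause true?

5

There are 2^6 = 64 truth assignments over (a, b, c, d, e, f).
Split on c. With c = True, the clauses containing c are satisfied and ¬c drops from the rest; 3 of the 2^5 = 32 assignments to the other variables satisfy what remains.
With c = False, by the same count on the reduced clause set, 2 assignments work.
(One model: a=T, b=T, c=F, d=F, e=F, f=T.)
Total: 3 + 2 = 5.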